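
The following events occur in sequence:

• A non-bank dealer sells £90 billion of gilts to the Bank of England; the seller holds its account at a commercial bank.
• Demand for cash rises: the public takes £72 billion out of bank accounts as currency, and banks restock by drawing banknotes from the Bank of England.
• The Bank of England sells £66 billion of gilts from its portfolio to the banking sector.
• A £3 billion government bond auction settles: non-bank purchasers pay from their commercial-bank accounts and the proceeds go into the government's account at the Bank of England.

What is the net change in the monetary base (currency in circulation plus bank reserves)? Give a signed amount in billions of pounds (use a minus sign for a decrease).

+£21 billion

Asset purchase (from non-banks) £90 billion: Bank of England balance sheet expands → +£90B.
Currency withdrawal £72 billion: just a shift between currency and reserves — both are base money → 0.
OMO sale (to banks) £66 billion: Bank of England balance sheet contracts → −£66B.
Government account inflow £3 billion: reserves shift to a non-base liability → −£3B.
Net: 90 + 0 − 66 − 3 = +£21 billion.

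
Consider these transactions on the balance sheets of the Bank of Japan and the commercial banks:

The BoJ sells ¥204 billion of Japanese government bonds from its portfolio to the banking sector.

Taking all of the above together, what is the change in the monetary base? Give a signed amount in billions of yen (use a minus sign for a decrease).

OMO sale (to banks) ¥204 billion: BoJ balance sheet contracts → −¥204B.

-¥204 billion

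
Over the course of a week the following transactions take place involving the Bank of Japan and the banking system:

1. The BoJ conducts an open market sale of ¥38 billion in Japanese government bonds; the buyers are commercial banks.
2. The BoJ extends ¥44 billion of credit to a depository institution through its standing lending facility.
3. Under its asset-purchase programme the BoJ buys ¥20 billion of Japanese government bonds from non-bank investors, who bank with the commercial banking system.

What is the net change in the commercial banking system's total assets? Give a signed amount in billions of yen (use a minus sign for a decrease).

+¥64 billion

OMO sale (to banks) ¥38 billion: just an asset swap on bank balance sheets → 0.
Discount-window loan ¥44 billion: bank balance sheets expand → +¥44B.
Asset purchase (from non-banks) ¥20 billion: bank balance sheets expand → +¥20B.
Net: 0 + 44 + 20 = +¥64 billion.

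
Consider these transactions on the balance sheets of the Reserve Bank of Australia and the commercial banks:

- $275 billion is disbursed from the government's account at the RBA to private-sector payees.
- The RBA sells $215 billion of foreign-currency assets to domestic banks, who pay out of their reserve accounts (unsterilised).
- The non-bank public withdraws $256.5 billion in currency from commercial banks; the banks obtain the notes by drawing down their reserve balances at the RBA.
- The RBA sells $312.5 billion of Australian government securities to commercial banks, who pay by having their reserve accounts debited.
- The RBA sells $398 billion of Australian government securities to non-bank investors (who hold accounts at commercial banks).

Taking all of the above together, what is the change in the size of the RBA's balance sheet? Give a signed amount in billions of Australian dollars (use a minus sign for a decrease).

-$925.5 billion

RBA balance sheet:
  Assets:      Securities −$710.5B, Foreign assets −$215B
  Liabilities: Bank reserves −$907B, Currency in circulation +$256.5B, Government deposits −$275B
Change in total RBA assets = -$925.5 billion.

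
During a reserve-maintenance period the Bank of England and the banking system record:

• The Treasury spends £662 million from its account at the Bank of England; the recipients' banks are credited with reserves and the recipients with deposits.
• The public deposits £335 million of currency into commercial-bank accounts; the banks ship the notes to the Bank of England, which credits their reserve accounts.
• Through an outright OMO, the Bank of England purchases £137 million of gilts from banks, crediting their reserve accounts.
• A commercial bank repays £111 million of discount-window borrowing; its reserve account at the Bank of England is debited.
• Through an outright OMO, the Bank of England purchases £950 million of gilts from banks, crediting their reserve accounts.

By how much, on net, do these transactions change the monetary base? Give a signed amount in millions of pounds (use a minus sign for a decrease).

Government spending £662 million: a non-base liability converts back to reserves → +£662M.
Currency deposit £335 million: just a shift between currency and reserves — both are base money → 0.
OMO purchase (from banks) £137 million: Bank of England balance sheet expands → +£137M.
Discount-window repayment £111 million: Bank of England balance sheet contracts → −£111M.
OMO purchase (from banks) £950 million: Bank of England balance sheet expands → +£950M.
Net: 662 + 0 + 137 − 111 + 950 = +£1638 million.

+£1638 million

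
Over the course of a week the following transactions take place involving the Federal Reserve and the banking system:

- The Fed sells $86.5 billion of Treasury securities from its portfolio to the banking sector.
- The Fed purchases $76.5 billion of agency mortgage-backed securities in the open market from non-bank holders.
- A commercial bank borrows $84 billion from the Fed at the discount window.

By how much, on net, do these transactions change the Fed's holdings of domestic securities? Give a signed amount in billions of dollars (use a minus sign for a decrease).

Fed balance sheet:
  Assets:      Securities −$10B, Loans to banks +$84B
  Liabilities: Bank reserves +$74B
Commercial banking system:
  Assets:      Reserves at CB +$74B, Securities +$86.5B
  Liabilities: Checkable deposits +$76.5B, Borrowings from CB +$84B
So the change in the Fed's holdings of domestic securities is -$10 billion.

-$10 billion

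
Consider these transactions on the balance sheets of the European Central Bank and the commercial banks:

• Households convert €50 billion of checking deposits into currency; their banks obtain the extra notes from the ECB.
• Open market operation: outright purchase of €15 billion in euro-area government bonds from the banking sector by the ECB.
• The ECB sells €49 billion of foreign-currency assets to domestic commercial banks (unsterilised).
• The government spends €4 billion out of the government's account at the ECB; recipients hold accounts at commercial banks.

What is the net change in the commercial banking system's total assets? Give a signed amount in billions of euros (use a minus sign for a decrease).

-€46 billion

ECB balance sheet:
  Assets:      Securities +€15B, Foreign assets −€49B
  Liabilities: Bank reserves −€80B, Currency in circulation +€50B, Government deposits −€4B
Commercial banking system:
  Assets:      Reserves at CB −€80B, Securities −€15B, Foreign assets +€49B
  Liabilities: Checkable deposits −€46B
Change in total bank assets = -€46 billion.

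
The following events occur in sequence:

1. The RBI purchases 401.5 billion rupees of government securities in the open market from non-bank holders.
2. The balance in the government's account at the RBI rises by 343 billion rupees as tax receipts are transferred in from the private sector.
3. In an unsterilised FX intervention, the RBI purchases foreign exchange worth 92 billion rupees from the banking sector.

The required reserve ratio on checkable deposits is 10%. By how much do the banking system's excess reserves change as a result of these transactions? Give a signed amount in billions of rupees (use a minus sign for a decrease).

Asset purchase (from non-banks) 401.5 billion rupees: reserves +401.5B, deposits +401.5B.
Government account inflow 343 billion rupees: reserves −343B, deposits −343B.
FX purchase 92 billion rupees: reserves +92B, deposits 0.
Totals: Δreserves = +150.5B, Δdeposits = +58.5B.
Δrequired reserves = 10% × +58.5B = +5.85B.
Δexcess reserves = Δreserves − Δrequired = +150.5B − (+5.85B) = +144.65 billion.

+144.65 billion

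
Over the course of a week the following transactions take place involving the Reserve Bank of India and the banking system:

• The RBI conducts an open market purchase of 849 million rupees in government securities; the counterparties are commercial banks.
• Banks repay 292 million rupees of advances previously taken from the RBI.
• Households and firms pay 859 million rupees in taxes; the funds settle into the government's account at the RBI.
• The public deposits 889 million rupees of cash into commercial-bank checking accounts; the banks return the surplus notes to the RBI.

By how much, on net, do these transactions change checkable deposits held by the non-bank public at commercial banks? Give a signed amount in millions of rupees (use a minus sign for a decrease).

+30 million

RBI balance sheet:
  Assets:      Securities +849M, Loans to banks −292M
  Liabilities: Bank reserves +587M, Currency in circulation −889M, Government deposits +859M
Commercial banking system:
  Assets:      Reserves at CB +587M, Securities −849M
  Liabilities: Checkable deposits +30M, Borrowings from CB −292M
So the change in checkable deposits held by the non-bank public at commercial banks is +30 million.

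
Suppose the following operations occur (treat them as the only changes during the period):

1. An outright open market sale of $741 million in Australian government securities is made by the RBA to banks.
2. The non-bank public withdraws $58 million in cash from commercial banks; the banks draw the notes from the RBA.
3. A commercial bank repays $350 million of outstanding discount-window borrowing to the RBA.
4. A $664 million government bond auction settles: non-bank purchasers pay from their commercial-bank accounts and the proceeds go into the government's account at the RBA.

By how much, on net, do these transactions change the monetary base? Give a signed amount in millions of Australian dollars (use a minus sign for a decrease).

-$1755 million

OMO sale (to banks) $741 million: RBA balance sheet contracts → −$741M.
Currency withdrawal $58 million: just a shift between currency and reserves — both are base money → 0.
Discount-window repayment $350 million: RBA balance sheet contracts → −$350M.
Government account inflow $664 million: reserves shift to a non-base liability → −$664M.
Net: −741 + 0 − 350 − 664 = -$1755 million.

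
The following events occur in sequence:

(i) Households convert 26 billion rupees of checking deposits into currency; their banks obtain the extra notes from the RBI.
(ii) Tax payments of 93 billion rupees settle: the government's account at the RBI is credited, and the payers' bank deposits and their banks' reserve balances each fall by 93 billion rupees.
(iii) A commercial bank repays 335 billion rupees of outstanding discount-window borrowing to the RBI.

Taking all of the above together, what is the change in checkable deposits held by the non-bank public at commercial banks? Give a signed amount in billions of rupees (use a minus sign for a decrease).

-119 billion

RBI balance sheet:
  Assets:      Loans to banks −335B
  Liabilities: Bank reserves −454B, Currency in circulation +26B, Government deposits +93B
Commercial banking system:
  Assets:      Reserves at CB −454B
  Liabilities: Checkable deposits −119B, Borrowings from CB −335B
So the change in checkable deposits held by the non-bank public at commercial banks is -119 billion.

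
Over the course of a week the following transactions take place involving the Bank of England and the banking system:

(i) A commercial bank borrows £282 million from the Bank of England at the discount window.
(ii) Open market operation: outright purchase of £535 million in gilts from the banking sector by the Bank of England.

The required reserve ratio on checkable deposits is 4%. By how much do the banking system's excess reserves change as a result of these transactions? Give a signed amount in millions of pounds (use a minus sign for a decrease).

Discount-window loan £282 million: reserves +£282M, deposits 0.
OMO purchase (from banks) £535 million: reserves +£535M, deposits 0.
Totals: Δreserves = +£817M, Δdeposits = 0.
Δrequired reserves = 4% × 0 = 0.
Δexcess reserves = Δreserves − Δrequired = +£817M − (0) = +£817 million.

+£817 million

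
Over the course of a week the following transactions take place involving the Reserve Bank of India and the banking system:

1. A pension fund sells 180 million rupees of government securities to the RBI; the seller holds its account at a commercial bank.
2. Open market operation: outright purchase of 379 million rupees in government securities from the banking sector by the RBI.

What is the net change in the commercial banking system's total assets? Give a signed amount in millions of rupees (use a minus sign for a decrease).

+180 million

Asset purchase (from non-banks) 180 million rupees: bank balance sheets expand → +180M.
OMO purchase (from banks) 379 million rupees: just an asset swap on bank balance sheets → 0.
Net: 180 + 0 = +180 million.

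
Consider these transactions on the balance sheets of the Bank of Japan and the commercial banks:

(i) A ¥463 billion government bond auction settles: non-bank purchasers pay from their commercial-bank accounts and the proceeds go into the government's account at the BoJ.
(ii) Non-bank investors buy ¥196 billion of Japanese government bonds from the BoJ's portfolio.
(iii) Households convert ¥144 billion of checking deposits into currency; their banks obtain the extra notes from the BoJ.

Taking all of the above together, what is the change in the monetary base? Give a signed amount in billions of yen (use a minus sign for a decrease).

-¥659 billion

Government account inflow ¥463 billion: reserves shift to a non-base liability → −¥463B.
Asset sale (to non-banks) ¥196 billion: BoJ balance sheet contracts → −¥196B.
Currency withdrawal ¥144 billion: just a shift between currency and reserves — both are base money → 0.
Net: −463 − 196 + 0 = -¥659 billion.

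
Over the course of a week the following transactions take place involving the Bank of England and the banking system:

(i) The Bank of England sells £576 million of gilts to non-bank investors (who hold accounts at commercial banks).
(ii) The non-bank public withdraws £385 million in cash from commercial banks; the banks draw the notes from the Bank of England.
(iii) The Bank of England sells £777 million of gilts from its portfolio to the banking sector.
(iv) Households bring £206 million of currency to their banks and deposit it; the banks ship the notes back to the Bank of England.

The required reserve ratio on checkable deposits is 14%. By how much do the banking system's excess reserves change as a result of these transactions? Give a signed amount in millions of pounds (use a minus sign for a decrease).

-£1426.3 million

Asset sale (to non-banks) £576 million: reserves −£576M, deposits −£576M.
Currency withdrawal £385 million: reserves −£385M, deposits −£385M.
OMO sale (to banks) £777 million: reserves −£777M, deposits 0.
Currency deposit £206 million: reserves +£206M, deposits +£206M.
Totals: Δreserves = −£1532M, Δdeposits = −£755M.
Δrequired reserves = 14% × −£755M = −£105.7M.
Δexcess reserves = Δreserves − Δrequired = −£1532M − (−£105.7M) = -£1426.3 million.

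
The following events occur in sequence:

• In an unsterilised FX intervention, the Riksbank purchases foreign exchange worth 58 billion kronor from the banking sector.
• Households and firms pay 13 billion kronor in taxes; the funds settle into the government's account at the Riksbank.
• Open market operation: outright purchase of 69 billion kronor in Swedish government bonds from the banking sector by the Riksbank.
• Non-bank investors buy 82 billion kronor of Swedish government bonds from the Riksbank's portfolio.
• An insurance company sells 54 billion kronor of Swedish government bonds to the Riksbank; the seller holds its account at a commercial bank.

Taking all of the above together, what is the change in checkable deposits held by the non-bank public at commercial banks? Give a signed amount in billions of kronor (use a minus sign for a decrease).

-41 billion

FX purchase 58 billion kronor: the counterparty is a bank, so public deposits are unchanged → 0.
Government account inflow 13 billion kronor: non-bank counterparties' bank balances fall → −13B.
OMO purchase (from banks) 69 billion kronor: the counterparty is a bank, so public deposits are unchanged → 0.
Asset sale (to non-banks) 82 billion kronor: non-bank counterparties' bank balances fall → −82B.
Asset purchase (from non-banks) 54 billion kronor: non-bank counterparties' bank balances rise → +54B.
Net: 0 − 13 + 0 − 82 + 54 = -41 billion.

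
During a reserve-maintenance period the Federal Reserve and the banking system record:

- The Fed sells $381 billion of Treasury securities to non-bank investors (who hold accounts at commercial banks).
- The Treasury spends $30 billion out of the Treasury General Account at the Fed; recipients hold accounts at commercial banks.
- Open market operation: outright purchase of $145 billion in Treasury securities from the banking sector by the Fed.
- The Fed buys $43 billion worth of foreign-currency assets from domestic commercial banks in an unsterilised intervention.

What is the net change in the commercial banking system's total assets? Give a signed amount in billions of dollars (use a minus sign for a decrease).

Asset sale (to non-banks) $381 billion: bank balance sheets shrink → −$381B.
Government spending $30 billion: bank balance sheets expand → +$30B.
OMO purchase (from banks) $145 billion: just an asset swap on bank balance sheets → 0.
FX purchase $43 billion: just an asset swap on bank balance sheets → 0.
Net: −381 + 30 + 0 + 0 = -$351 billion.

-$351 billion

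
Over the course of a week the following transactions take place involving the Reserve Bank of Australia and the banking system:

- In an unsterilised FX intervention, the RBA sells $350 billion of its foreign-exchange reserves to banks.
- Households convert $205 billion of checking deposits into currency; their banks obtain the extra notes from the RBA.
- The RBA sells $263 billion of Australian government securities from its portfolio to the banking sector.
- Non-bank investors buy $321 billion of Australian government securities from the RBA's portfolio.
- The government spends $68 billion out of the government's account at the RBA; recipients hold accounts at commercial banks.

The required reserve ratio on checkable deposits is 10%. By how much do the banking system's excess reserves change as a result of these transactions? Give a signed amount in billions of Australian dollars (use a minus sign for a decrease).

FX sale $350 billion: reserves −$350B, deposits 0.
Currency withdrawal $205 billion: reserves −$205B, deposits −$205B.
OMO sale (to banks) $263 billion: reserves −$263B, deposits 0.
Asset sale (to non-banks) $321 billion: reserves −$321B, deposits −$321B.
Government spending $68 billion: reserves +$68B, deposits +$68B.
Totals: Δreserves = −$1071B, Δdeposits = −$458B.
Δrequired reserves = 10% × −$458B = −$45.8B.
Δexcess reserves = Δreserves − Δrequired = −$1071B − (−$45.8B) = -$1025.2 billion.

-$1025.2 billion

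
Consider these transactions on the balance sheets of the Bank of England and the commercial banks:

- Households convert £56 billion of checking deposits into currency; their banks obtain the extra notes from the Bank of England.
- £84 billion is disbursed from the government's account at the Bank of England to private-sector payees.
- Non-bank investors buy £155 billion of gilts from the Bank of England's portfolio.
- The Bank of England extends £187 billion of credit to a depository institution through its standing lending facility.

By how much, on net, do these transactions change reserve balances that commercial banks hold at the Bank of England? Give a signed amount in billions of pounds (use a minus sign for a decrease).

+£60 billion

Currency withdrawal £56 billion: banks swap reserves for currency → −£56B.
Government spending £84 billion: government payments flow into bank reserve accounts → +£84B.
Asset sale (to non-banks) £155 billion: the non-bank buyers' banks settle from reserves → −£155B.
Discount-window loan £187 billion: the loan is credited to the bank's reserve account → +£187B.
Net: −56 + 84 − 155 + 187 = +£60 billion.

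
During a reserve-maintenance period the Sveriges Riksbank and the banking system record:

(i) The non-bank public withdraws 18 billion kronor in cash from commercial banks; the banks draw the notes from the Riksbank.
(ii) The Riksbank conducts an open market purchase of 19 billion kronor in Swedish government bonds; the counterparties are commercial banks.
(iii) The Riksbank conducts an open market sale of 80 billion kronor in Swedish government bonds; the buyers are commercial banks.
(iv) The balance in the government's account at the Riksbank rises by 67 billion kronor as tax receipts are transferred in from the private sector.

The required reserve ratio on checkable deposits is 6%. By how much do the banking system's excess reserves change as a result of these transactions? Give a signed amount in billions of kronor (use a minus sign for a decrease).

-140.9 billion

Currency withdrawal 18 billion kronor: reserves −18B, deposits −18B.
OMO purchase (from banks) 19 billion kronor: reserves +19B, deposits 0.
OMO sale (to banks) 80 billion kronor: reserves −80B, deposits 0.
Government account inflow 67 billion kronor: reserves −67B, deposits −67B.
Totals: Δreserves = −146B, Δdeposits = −85B.
Δrequired reserves = 6% × −85B = −5.1B.
Δexcess reserves = Δreserves − Δrequired = −146B − (−5.1B) = -140.9 billion.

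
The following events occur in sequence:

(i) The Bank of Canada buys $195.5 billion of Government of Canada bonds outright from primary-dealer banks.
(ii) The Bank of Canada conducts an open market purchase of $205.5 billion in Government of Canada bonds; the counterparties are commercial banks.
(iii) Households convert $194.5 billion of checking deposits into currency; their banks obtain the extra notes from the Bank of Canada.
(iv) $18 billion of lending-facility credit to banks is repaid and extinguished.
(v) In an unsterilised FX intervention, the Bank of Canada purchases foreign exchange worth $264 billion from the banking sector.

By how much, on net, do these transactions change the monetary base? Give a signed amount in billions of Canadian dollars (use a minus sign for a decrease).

OMO purchase (from banks) $195.5 billion: Bank of Canada balance sheet expands → +$195.5B.
OMO purchase (from banks) $205.5 billion: Bank of Canada balance sheet expands → +$205.5B.
Currency withdrawal $194.5 billion: just a shift between currency and reserves — both are base money → 0.
Discount-window repayment $18 billion: Bank of Canada balance sheet contracts → −$18B.
FX purchase $264 billion: Bank of Canada balance sheet expands → +$264B.
Net: 195.5 + 205.5 + 0 − 18 + 264 = +$647 billion.

+$647 billion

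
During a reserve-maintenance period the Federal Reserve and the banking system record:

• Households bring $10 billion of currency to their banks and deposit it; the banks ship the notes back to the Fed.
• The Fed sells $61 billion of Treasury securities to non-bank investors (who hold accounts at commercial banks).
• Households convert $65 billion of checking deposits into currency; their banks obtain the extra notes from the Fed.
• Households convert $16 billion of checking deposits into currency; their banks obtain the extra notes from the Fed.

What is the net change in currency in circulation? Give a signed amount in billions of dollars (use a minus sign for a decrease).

+$71 billion

Fed balance sheet:
  Assets:      Securities −$61B
  Liabilities: Bank reserves −$132B, Currency in circulation +$71B
Commercial banking system:
  Assets:      Reserves at CB −$132B
  Liabilities: Checkable deposits −$132B
So the change in currency in circulation is +$71 billion.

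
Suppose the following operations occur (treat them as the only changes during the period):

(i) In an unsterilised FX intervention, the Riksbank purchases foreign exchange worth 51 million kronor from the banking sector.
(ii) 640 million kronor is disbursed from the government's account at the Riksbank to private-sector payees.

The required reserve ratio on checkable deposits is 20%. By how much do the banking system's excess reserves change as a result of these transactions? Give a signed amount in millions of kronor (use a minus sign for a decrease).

+563 million

FX purchase 51 million kronor: reserves +51M, deposits 0.
Government spending 640 million kronor: reserves +640M, deposits +640M.
Totals: Δreserves = +691M, Δdeposits = +640M.
Δrequired reserves = 20% × +640M = +128M.
Δexcess reserves = Δreserves − Δrequired = +691M − (+128M) = +563 million.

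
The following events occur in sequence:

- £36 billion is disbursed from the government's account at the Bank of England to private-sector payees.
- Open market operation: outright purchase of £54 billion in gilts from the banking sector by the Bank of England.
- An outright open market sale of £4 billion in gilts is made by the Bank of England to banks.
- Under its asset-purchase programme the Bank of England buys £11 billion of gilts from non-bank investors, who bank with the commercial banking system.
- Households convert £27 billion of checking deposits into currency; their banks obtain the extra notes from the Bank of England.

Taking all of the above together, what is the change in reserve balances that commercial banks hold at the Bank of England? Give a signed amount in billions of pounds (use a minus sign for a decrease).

+£70 billion

Bank of England balance sheet:
  Assets:      Securities +£61B
  Liabilities: Bank reserves +£70B, Currency in circulation +£27B, Government deposits −£36B
Commercial banking system:
  Assets:      Reserves at CB +£70B, Securities −£50B
  Liabilities: Checkable deposits +£20B
So the change in reserve balances that commercial banks hold at the Bank of England is +£70 billion.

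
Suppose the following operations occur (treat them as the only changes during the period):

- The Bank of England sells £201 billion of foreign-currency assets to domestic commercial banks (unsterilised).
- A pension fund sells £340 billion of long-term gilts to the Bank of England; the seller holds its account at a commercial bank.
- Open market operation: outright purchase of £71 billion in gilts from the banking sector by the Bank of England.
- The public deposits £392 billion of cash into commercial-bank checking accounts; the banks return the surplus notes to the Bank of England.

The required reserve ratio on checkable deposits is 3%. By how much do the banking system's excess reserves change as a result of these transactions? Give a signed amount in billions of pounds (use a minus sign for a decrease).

+£580.04 billion

FX sale £201 billion: reserves −£201B, deposits 0.
Asset purchase (from non-banks) £340 billion: reserves +£340B, deposits +£340B.
OMO purchase (from banks) £71 billion: reserves +£71B, deposits 0.
Currency deposit £392 billion: reserves +£392B, deposits +£392B.
Totals: Δreserves = +£602B, Δdeposits = +£732B.
Δrequired reserves = 3% × +£732B = +£21.96B.
Δexcess reserves = Δreserves − Δrequired = +£602B − (+£21.96B) = +£580.04 billion.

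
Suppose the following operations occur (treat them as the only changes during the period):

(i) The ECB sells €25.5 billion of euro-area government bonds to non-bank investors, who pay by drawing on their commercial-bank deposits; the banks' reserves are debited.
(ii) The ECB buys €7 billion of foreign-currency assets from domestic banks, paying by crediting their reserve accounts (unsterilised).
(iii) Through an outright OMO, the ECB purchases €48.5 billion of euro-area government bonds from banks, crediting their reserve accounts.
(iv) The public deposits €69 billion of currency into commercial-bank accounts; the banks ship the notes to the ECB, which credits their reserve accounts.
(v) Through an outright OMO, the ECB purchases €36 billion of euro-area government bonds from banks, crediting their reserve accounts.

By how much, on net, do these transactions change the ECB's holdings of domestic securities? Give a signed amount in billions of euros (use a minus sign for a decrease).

+€59 billion

ECB balance sheet:
  Assets:      Securities +€59B, Foreign assets +€7B
  Liabilities: Bank reserves +€135B, Currency in circulation −€69B
Commercial banking system:
  Assets:      Reserves at CB +€135B, Securities −€84.5B, Foreign assets −€7B
  Liabilities: Checkable deposits +€43.5B
So the change in the ECB's holdings of domestic securities is +€59 billion.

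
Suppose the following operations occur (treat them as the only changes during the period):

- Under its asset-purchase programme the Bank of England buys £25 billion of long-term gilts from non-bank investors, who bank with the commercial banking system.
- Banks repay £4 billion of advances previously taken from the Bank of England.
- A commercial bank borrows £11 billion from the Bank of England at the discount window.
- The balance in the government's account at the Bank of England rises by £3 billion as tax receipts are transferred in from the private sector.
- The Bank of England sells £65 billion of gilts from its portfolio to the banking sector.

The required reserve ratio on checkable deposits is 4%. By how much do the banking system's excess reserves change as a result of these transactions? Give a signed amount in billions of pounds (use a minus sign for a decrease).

Asset purchase (from non-banks) £25 billion: reserves +£25B, deposits +£25B.
Discount-window repayment £4 billion: reserves −£4B, deposits 0.
Discount-window loan £11 billion: reserves +£11B, deposits 0.
Government account inflow £3 billion: reserves −£3B, deposits −£3B.
OMO sale (to banks) £65 billion: reserves −£65B, deposits 0.
Totals: Δreserves = −£36B, Δdeposits = +£22B.
Δrequired reserves = 4% × +£22B = +£0.88B.
Δexcess reserves = Δreserves − Δrequired = −£36B − (+£0.88B) = -£36.88 billion.

-£36.88 billion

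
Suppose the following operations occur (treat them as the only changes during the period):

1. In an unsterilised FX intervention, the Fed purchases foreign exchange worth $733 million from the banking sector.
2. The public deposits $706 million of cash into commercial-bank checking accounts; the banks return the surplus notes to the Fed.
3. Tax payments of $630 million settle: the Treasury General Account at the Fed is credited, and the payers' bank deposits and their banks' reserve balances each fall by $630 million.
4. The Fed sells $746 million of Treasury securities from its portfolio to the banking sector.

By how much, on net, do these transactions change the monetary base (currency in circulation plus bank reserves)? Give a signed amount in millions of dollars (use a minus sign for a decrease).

Fed balance sheet:
  Assets:      Securities −$746M, Foreign assets +$733M
  Liabilities: Bank reserves +$63M, Currency in circulation −$706M, Government deposits +$630M
Commercial banking system:
  Assets:      Reserves at CB +$63M, Securities +$746M, Foreign assets −$733M
  Liabilities: Checkable deposits +$76M
Monetary base = currency + reserves: −$706M + (+$63M) = -$643 million.

-$643 million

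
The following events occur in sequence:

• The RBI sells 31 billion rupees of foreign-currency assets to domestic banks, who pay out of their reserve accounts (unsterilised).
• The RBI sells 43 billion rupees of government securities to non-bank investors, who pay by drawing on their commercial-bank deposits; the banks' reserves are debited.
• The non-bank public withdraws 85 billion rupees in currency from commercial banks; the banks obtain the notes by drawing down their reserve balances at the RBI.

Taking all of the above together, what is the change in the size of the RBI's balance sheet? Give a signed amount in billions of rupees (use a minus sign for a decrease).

RBI balance sheet:
  Assets:      Securities −43B, Foreign assets −31B
  Liabilities: Bank reserves −159B, Currency in circulation +85B
Commercial banking system:
  Assets:      Reserves at CB −159B, Foreign assets +31B
  Liabilities: Checkable deposits −128B
Change in total RBI assets = -74 billion.

-74 billion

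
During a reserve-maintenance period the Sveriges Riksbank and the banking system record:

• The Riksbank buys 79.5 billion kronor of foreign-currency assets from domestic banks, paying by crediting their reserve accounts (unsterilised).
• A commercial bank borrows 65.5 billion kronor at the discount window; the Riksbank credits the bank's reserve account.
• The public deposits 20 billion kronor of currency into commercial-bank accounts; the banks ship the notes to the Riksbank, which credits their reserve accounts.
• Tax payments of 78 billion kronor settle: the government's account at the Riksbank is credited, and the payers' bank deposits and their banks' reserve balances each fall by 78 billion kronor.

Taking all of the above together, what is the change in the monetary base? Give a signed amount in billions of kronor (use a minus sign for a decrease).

FX purchase 79.5 billion kronor: Riksbank balance sheet expands → +79.5B.
Discount-window loan 65.5 billion kronor: Riksbank balance sheet expands → +65.5B.
Currency deposit 20 billion kronor: just a shift between currency and reserves — both are base money → 0.
Government account inflow 78 billion kronor: reserves shift to a non-base liability → −78B.
Net: 79.5 + 65.5 + 0 − 78 = +67 billion.

+67 billion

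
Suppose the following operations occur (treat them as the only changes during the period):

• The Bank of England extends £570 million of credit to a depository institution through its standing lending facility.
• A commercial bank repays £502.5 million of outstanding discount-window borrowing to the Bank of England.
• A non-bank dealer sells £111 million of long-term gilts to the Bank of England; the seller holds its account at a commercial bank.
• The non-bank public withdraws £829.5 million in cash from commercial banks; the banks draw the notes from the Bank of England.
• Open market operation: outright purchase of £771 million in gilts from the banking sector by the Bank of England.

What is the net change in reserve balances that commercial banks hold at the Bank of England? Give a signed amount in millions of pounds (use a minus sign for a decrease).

+£120 million

Bank of England balance sheet:
  Assets:      Securities +£882M, Loans to banks +£67.5M
  Liabilities: Bank reserves +£120M, Currency in circulation +£829.5M
Commercial banking system:
  Assets:      Reserves at CB +£120M, Securities −£771M
  Liabilities: Checkable deposits −£718.5M, Borrowings from CB +£67.5M
So the change in reserve balances that commercial banks hold at the Bank of England is +£120 million.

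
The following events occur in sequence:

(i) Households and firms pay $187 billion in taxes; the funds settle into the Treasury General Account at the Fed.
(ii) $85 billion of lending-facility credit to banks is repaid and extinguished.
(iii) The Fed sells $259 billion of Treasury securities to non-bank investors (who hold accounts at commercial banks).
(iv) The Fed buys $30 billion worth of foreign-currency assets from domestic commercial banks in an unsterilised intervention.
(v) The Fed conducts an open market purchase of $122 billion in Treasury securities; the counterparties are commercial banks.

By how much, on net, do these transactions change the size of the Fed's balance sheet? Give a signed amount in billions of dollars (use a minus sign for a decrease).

-$192 billion

Fed balance sheet:
  Assets:      Securities −$137B, Loans to banks −$85B, Foreign assets +$30B
  Liabilities: Bank reserves −$379B, Government deposits +$187B
Commercial banking system:
  Assets:      Reserves at CB −$379B, Securities −$122B, Foreign assets −$30B
  Liabilities: Checkable deposits −$446B, Borrowings from CB −$85B
Change in total Fed assets = -$192 billion.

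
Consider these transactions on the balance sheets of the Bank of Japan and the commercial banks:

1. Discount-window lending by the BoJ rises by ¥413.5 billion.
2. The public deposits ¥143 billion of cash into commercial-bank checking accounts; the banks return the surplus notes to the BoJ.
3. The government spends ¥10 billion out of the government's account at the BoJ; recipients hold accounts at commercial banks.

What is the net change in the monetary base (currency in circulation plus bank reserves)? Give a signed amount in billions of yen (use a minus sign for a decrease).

+¥423.5 billion

BoJ balance sheet:
  Assets:      Loans to banks +¥413.5B
  Liabilities: Bank reserves +¥566.5B, Currency in circulation −¥143B, Government deposits −¥10B
Commercial banking system:
  Assets:      Reserves at CB +¥566.5B
  Liabilities: Checkable deposits +¥153B, Borrowings from CB +¥413.5B
Monetary base = currency + reserves: −¥143B + (+¥566.5B) = +¥423.5 billion.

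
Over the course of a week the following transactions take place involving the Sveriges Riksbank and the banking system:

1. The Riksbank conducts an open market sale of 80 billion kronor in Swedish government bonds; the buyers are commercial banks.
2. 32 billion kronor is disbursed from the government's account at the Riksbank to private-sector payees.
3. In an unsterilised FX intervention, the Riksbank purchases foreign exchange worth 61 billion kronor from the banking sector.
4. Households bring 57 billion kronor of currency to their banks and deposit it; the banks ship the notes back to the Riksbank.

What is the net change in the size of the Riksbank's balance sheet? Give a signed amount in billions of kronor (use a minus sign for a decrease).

OMO sale (to banks) 80 billion kronor: a Riksbank asset is shed → −80B.
Government spending 32 billion kronor: only the composition of liabilities changes → 0.
FX purchase 61 billion kronor: a Riksbank asset is acquired → +61B.
Currency deposit 57 billion kronor: only the composition of liabilities changes → 0.
Net: −80 + 0 + 61 + 0 = -19 billion.

-19 billion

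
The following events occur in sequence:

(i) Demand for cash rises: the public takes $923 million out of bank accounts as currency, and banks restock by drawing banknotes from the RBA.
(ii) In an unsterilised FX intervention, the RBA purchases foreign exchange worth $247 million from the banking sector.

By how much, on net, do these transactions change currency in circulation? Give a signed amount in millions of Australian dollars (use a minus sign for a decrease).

Currency withdrawal $923 million: notes leave the central bank → +$923M.
FX purchase $247 million: no currency enters or leaves circulation → 0.
Net: 923 + 0 = +$923 million.

+$923 million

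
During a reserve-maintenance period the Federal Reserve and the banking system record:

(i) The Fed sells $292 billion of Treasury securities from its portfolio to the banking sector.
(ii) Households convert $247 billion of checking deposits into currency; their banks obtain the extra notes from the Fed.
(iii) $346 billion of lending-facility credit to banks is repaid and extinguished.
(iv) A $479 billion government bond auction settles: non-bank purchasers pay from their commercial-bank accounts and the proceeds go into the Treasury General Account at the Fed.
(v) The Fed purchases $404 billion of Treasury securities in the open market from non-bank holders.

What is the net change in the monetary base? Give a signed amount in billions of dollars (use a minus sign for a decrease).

Fed balance sheet:
  Assets:      Securities +$112B, Loans to banks −$346B
  Liabilities: Bank reserves −$960B, Currency in circulation +$247B, Government deposits +$479B
Monetary base = currency + reserves: +$247B + (−$960B) = -$713 billion.

-$713 billion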